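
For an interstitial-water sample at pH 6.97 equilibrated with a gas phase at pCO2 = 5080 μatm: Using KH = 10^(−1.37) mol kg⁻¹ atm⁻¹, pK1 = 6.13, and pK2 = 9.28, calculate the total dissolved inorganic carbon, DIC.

[CO2*] = KH · pCO2 = 10^(−1.37) × 5080×10^-6 = 2.167×10^-4 mol/kg
α₀ = 1/(1 + K1/[H⁺] + K1K2/[H⁺]²) = 1/(1 + 10^+0.84 + 10^-1.47) = 0.1258
DIC = [CO2*]/α₀ = 2.167×10^-4 / 0.1258 = 1.72 mmol/kg

DIC = 1.72 mmol/kg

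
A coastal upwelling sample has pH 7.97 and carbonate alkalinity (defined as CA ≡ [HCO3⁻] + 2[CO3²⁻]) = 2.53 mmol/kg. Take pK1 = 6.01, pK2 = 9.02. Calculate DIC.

CA = [HCO3⁻] + 2[CO3²⁻] = (α₁ + 2α₂)·DIC
At pH 7.97: [H⁺]/K1 = 10^-1.96 = 0.010965, K2/[H⁺] = 10^-1.05 = 0.089125
α₁ = 1/(1 + 0.010965 + 0.089125) = 1/1.1001 = 0.9090; α₂ = α₁·K2/[H⁺] = 0.08102
α₁ + 2α₂ = 1.0710
DIC = CA / (α₁ + 2α₂) = 2.53 / 1.0710 = 2.36 mmol/kg

DIC = 2.36 mmol/kg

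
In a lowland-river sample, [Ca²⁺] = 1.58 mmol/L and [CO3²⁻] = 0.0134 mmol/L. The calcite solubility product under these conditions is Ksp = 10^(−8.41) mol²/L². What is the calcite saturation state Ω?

Ω = 5.44

Ksp = 10^(−8.41) = 3.890×10^-9
Ω = [Ca²⁺][CO3²⁻]/Ksp = (1.58×10^-3)(0.0134×10^-3) / 3.890×10^-9 = 5.44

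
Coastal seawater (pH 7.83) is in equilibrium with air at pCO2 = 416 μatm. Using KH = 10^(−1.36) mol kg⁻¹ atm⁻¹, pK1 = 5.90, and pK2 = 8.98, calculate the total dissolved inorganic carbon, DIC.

DIC = 1.67 mmol/kg

[CO2*] = KH · pCO2 = 10^(−1.36) × 416×10^-6 = 1.816×10^-5 mol/kg
α₀ = 1/(1 + K1/[H⁺] + K1K2/[H⁺]²) = 1/(1 + 10^+1.93 + 10^+0.78) = 0.01085
DIC = [CO2*]/α₀ = 1.816×10^-5 / 0.01085 = 1.67 mmol/kg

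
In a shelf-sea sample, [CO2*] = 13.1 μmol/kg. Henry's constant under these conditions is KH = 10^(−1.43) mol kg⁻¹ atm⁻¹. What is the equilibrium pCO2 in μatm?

pCO2 = 353 μatm

KH = 10^(−1.43) = 3.715×10^-2 mol kg⁻¹ atm⁻¹
pCO2 = [CO2*]/KH = 13.1×10^-6 / 3.715×10^-2 = 3.53×10^-4 atm = 353 μatm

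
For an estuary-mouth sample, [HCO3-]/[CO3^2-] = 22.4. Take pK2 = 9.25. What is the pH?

pH = 7.90

From K2 = [H⁺][CO3^2-]/[HCO3-]:  pH = pK2 − log₁₀([HCO3-]/[CO3^2-])
log₁₀(22.4) = +1.350
pH = 9.25 − (+1.350) = 7.90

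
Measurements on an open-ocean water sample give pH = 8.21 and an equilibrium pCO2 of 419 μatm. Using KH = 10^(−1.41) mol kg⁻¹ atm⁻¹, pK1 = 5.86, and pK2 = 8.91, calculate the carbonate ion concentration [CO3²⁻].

[CO2*] = KH · pCO2 = 10^(−1.41) × 419×10^-6 = 1.630×10^-5 mol/kg
α₀ = 1/(1 + K1/[H⁺] + K1K2/[H⁺]²) = 1/(1 + 10^+2.35 + 10^+1.65) = 0.003710
DIC = [CO2*]/α₀ = 1.630×10^-5 / 0.003710 = 4.394 mmol/kg
[CO3²⁻] = α₂·DIC; α₂ = 0.1657, so [CO3²⁻] = 0.1657 × 4.394 = 0.728 mmol/kg

[CO3²⁻] = 0.728 mmol/kg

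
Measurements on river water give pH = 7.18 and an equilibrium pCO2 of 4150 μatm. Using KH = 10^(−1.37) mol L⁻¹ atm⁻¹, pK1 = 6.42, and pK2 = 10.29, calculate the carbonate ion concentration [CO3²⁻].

[CO3²⁻] = 0.791 μmol/L

[CO2*] = KH · pCO2 = 10^(−1.37) × 4150×10^-6 = 1.770×10^-4 mol/L
α₀ = 1/(1 + K1/[H⁺] + K1K2/[H⁺]²) = 1/(1 + 10^+0.76 + 10^-2.35) = 0.1480
DIC = [CO2*]/α₀ = 1.770×10^-4 / 0.1480 = 1.197 mmol/L
[CO3²⁻] = α₂·DIC; α₂ = 0.0006609, so [CO3²⁻] = 0.0006609 × 1.197 = 0.000791 mmol/L = 0.791 μmol/L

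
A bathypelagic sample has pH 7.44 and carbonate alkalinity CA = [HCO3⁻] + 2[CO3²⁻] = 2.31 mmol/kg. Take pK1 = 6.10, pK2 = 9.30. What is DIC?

DIC = 2.38 mmol/kg

CA = [HCO3⁻] + 2[CO3²⁻] = (α₁ + 2α₂)·DIC
At pH 7.44: [H⁺]/K1 = 10^-1.34 = 0.045709, K2/[H⁺] = 10^-1.86 = 0.013804
α₁ = 1/(1 + 0.045709 + 0.013804) = 1/1.0595 = 0.9438; α₂ = α₁·K2/[H⁺] = 0.01303
α₁ + 2α₂ = 0.9699
DIC = CA / (α₁ + 2α₂) = 2.31 / 0.9699 = 2.38 mmol/kg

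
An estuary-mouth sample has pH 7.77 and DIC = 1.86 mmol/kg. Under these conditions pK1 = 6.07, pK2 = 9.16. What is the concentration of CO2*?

[CO2*] = 0.0350 mmol/kg

α₀ = 1 / (1 + K1/[H⁺] + K1K2/[H⁺]²) = 1 / (1 + 10^+1.70 + 10^+0.31)
   = 1 / (1 + 50.119 + 2.0417) = 1/53.160 = 0.01881
[CO2*] = α₀ × DIC = 0.01881 × 1.86 = 0.0350 mmol/kg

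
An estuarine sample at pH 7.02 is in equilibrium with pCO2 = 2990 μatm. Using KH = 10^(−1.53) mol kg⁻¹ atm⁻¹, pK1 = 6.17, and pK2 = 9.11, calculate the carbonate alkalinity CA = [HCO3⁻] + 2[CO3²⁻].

CA = 0.635 mmol/kg

[CO2*] = KH · pCO2 = 10^(−1.53) × 2990×10^-6 = 8.824×10^-5 mol/kg
α₀ = 1/(1 + K1/[H⁺] + K1K2/[H⁺]²) = 1/(1 + 10^+0.85 + 10^-1.24) = 0.1229
DIC = [CO2*]/α₀ = 8.824×10^-5 / 0.1229 = 0.7180 mmol/kg
CA = (α₁ + 2α₂)·DIC = (0.8700 + 2×0.007072) × 0.7180 = 0.635 mmol/kg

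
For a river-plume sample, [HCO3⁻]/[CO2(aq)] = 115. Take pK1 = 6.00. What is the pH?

pH = 8.06

From K1 = [H⁺][HCO3⁻]/[CO2(aq)]:  pH = pK1 + log₁₀([HCO3⁻]/[CO2(aq)])
log₁₀(115) = +2.061
pH = 6.00 + (+2.061) = 8.06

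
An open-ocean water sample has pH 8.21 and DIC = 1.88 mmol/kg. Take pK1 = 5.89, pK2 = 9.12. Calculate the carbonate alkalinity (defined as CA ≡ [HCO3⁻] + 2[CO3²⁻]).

CA = [HCO3⁻] + 2[CO3²⁻] = (α₁ + 2α₂)·DIC
At pH 8.21: [H⁺]/K1 = 10^-2.32 = 0.0047863, K2/[H⁺] = 10^-0.91 = 0.12303
α₁ = 1/(1 + 0.0047863 + 0.12303) = 1/1.1278 = 0.8867; α₂ = α₁·K2/[H⁺] = 0.1091
α₁ + 2α₂ = 1.1048
CA = 1.1048 × 1.88 = 2.08 mmol/kg

CA = 2.08 mmol/kg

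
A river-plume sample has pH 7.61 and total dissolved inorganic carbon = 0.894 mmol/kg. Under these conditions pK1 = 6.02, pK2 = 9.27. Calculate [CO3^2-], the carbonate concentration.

[CO3²⁻] = 18.7 μmol/kg

α₂ = 1 / (1 + [H⁺]/K2 + [H⁺]²/(K1K2)) = 1 / (1 + 10^+1.66 + 10^+0.07)
   = 1 / (1 + 45.709 + 1.1749) = 1/47.884 = 0.02088
[CO3²⁻] = α₂ × DIC = 0.02088 × 0.894 = 0.0187 mmol/kg = 18.7 μmol/kg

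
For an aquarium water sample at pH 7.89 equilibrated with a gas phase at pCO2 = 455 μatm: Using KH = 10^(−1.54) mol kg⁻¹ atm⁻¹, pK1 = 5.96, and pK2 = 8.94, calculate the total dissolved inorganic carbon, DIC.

DIC = 1.23 mmol/kg

[CO2*] = KH · pCO2 = 10^(−1.54) × 455×10^-6 = 1.312×10^-5 mol/kg
α₀ = 1/(1 + K1/[H⁺] + K1K2/[H⁺]²) = 1/(1 + 10^+1.93 + 10^+0.88) = 0.01067
DIC = [CO2*]/α₀ = 1.312×10^-5 / 0.01067 = 1.23 mmol/kg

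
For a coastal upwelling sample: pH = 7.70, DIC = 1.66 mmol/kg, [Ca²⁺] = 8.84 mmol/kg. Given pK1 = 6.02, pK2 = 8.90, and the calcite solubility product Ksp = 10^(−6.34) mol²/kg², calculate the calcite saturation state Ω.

Ω = 1.87

α₂ = 1 / (1 + [H⁺]/K2 + [H⁺]²/(K1K2)) = 1 / (1 + 10^+1.20 + 10^-0.48)
   = 1 / (1 + 15.849 + 0.33113) = 1/17.180 = 0.05821
[CO3²⁻] = α₂ × DIC = 0.05821 × 1.66 = 0.09662 mmol/kg
Ksp = 10^(−6.34) = 4.571×10^-7
Ω = [Ca²⁺][CO3²⁻]/Ksp = (8.84×10^-3)(9.662×10^-5) / 4.571×10^-7 = 1.87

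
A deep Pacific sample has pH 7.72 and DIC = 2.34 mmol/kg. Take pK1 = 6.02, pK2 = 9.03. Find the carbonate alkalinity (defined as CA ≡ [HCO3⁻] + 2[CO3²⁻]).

CA = 2.40 mmol/kg

CA = [HCO3⁻] + 2[CO3²⁻] = (α₁ + 2α₂)·DIC
At pH 7.72: [H⁺]/K1 = 10^-1.70 = 0.019953, K2/[H⁺] = 10^-1.31 = 0.048978
α₁ = 1/(1 + 0.019953 + 0.048978) = 1/1.0689 = 0.9355; α₂ = α₁·K2/[H⁺] = 0.04582
α₁ + 2α₂ = 1.0272
CA = 1.0272 × 2.34 = 2.40 mmol/kg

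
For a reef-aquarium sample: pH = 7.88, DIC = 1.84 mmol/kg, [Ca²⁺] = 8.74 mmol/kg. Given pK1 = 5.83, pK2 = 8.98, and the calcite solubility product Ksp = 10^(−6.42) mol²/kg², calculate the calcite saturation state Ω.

α₂ = 1 / (1 + [H⁺]/K2 + [H⁺]²/(K1K2)) = 1 / (1 + 10^+1.10 + 10^-0.95)
   = 1 / (1 + 12.589 + 0.11220) = 1/13.701 = 0.07298
[CO3²⁻] = α₂ × DIC = 0.07298 × 1.84 = 0.1343 mmol/kg
Ksp = 10^(−6.42) = 3.802×10^-7
Ω = [Ca²⁺][CO3²⁻]/Ksp = (8.74×10^-3)(1.343×10^-4) / 3.802×10^-7 = 3.09

Ω = 3.09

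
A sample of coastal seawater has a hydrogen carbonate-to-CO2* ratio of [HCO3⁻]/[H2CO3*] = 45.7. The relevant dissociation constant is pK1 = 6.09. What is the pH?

pH = 7.75

From K1 = [H⁺][HCO3⁻]/[H2CO3*]:  pH = pK1 + log₁₀([HCO3⁻]/[H2CO3*])
log₁₀(45.7) = +1.660
pH = 6.09 + (+1.660) = 7.75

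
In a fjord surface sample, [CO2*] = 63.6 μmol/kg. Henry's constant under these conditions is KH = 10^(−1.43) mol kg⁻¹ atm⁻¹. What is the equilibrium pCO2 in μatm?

pCO2 = 1710 μatm

KH = 10^(−1.43) = 3.715×10^-2 mol kg⁻¹ atm⁻¹
pCO2 = [CO2*]/KH = 63.6×10^-6 / 3.715×10^-2 = 1.71×10^-3 atm = 1710 μatm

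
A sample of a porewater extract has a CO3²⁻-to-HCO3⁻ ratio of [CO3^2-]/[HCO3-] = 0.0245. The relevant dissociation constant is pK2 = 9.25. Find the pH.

From K2 = [H⁺][CO3^2-]/[HCO3-]:  pH = pK2 + log₁₀([CO3^2-]/[HCO3-])
log₁₀(0.0245) = -1.611
pH = 9.25 + (-1.611) = 7.64

pH = 7.64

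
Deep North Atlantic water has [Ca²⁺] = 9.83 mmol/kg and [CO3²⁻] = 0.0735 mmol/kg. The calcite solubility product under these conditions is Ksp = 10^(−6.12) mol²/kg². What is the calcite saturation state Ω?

Ω = 0.952

Ksp = 10^(−6.12) = 7.586×10^-7
Ω = [Ca²⁺][CO3²⁻]/Ksp = (9.83×10^-3)(0.0735×10^-3) / 7.586×10^-7 = 0.952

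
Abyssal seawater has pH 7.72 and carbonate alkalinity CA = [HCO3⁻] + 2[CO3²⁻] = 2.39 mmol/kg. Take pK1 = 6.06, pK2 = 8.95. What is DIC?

DIC = 2.31 mmol/kg

CA = [HCO3⁻] + 2[CO3²⁻] = (α₁ + 2α₂)·DIC
At pH 7.72: [H⁺]/K1 = 10^-1.66 = 0.021878, K2/[H⁺] = 10^-1.23 = 0.058884
α₁ = 1/(1 + 0.021878 + 0.058884) = 1/1.0808 = 0.9253; α₂ = α₁·K2/[H⁺] = 0.05448
α₁ + 2α₂ = 1.0342
DIC = CA / (α₁ + 2α₂) = 2.39 / 1.0342 = 2.31 mmol/kg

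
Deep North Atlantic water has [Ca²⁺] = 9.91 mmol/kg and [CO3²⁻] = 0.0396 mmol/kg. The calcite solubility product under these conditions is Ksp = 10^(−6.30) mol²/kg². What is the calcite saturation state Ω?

Ksp = 10^(−6.30) = 5.012×10^-7
Ω = [Ca²⁺][CO3²⁻]/Ksp = (9.91×10^-3)(0.0396×10^-3) / 5.012×10^-7 = 0.783

Ω = 0.783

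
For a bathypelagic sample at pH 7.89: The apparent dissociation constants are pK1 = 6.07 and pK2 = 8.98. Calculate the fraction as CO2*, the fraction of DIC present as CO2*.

α₀ = 0.0138

α₀ = 1 / (1 + K1/[H⁺] + K1K2/[H⁺]²) = 1 / (1 + 10^+1.82 + 10^+0.73)
   = 1 / (1 + 66.069 + 5.3703) = 1/72.440 = 0.01380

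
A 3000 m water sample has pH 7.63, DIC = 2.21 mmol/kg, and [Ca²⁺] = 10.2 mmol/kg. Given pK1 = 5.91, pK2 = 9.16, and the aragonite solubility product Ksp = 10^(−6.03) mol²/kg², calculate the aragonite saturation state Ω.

Ω = 0.680

α₂ = 1 / (1 + [H⁺]/K2 + [H⁺]²/(K1K2)) = 1 / (1 + 10^+1.53 + 10^-0.19)
   = 1 / (1 + 33.884 + 0.64565) = 1/35.530 = 0.02815
[CO3²⁻] = α₂ × DIC = 0.02815 × 2.21 = 0.06220 mmol/kg
Ksp = 10^(−6.03) = 9.333×10^-7
Ω = [Ca²⁺][CO3²⁻]/Ksp = (10.2×10^-3)(6.220×10^-5) / 9.333×10^-7 = 0.680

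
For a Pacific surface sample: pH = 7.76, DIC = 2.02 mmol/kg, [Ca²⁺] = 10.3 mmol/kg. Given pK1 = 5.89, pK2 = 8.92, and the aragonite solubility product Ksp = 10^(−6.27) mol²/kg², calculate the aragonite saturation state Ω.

Ω = 2.48

α₂ = 1 / (1 + [H⁺]/K2 + [H⁺]²/(K1K2)) = 1 / (1 + 10^+1.16 + 10^-0.71)
   = 1 / (1 + 14.454 + 0.19498) = 1/15.649 = 0.06390
[CO3²⁻] = α₂ × DIC = 0.06390 × 2.02 = 0.1291 mmol/kg
Ksp = 10^(−6.27) = 5.370×10^-7
Ω = [Ca²⁺][CO3²⁻]/Ksp = (10.3×10^-3)(1.291×10^-4) / 5.370×10^-7 = 2.48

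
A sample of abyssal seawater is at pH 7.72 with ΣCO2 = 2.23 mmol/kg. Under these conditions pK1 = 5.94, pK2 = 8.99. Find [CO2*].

α₀ = 1 / (1 + K1/[H⁺] + K1K2/[H⁺]²) = 1 / (1 + 10^+1.78 + 10^+0.51)
   = 1 / (1 + 60.256 + 3.2359) = 1/64.492 = 0.01551
[CO2*] = α₀ × DIC = 0.01551 × 2.23 = 0.0346 mmol/kg

[CO2*] = 0.0346 mmol/kg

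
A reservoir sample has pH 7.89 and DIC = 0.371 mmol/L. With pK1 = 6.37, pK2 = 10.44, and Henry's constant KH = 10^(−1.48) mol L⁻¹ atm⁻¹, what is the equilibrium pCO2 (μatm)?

pCO2 = 328 μatm

α₀ = 1 / (1 + K1/[H⁺] + K1K2/[H⁺]²) = 1 / (1 + 10^+1.52 + 10^-1.03)
   = 1 / (1 + 33.113 + 0.093325) = 1/34.206 = 0.02923
[CO2*] = α₀ × DIC = 0.02923 × 0.371 = 0.01085 mmol/L = 10.85 μmol/L
pCO2 = [CO2*]/KH = 1.085×10^-5 / 3.311×10^-2 = 328 μatm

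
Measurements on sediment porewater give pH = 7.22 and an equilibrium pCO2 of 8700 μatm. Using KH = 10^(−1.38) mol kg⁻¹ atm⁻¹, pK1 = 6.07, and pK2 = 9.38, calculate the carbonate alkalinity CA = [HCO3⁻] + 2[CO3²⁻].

CA = 5.19 mmol/kg

[CO2*] = KH · pCO2 = 10^(−1.38) × 8700×10^-6 = 3.627×10^-4 mol/kg
α₀ = 1/(1 + K1/[H⁺] + K1K2/[H⁺]²) = 1/(1 + 10^+1.15 + 10^-1.01) = 0.06569
DIC = [CO2*]/α₀ = 3.627×10^-4 / 0.06569 = 5.521 mmol/kg
CA = (α₁ + 2α₂)·DIC = (0.9279 + 2×0.006419) × 5.521 = 5.19 mmol/kg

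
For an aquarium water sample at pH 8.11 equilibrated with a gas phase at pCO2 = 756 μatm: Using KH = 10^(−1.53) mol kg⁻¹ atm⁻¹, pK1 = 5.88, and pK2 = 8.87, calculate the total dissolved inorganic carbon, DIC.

[CO2*] = KH · pCO2 = 10^(−1.53) × 756×10^-6 = 2.231×10^-5 mol/kg
α₀ = 1/(1 + K1/[H⁺] + K1K2/[H⁺]²) = 1/(1 + 10^+2.23 + 10^+1.47) = 0.004992
DIC = [CO2*]/α₀ = 2.231×10^-5 / 0.004992 = 4.47 mmol/kg

DIC = 4.47 mmol/kg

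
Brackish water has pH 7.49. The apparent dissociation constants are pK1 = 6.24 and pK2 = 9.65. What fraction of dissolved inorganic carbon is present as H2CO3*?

α₀ = 1 / (1 + K1/[H⁺] + K1K2/[H⁺]²) = 1 / (1 + 10^+1.25 + 10^-0.91)
   = 1 / (1 + 17.783 + 0.12303) = 1/18.906 = 0.05289

α₀ = 0.0529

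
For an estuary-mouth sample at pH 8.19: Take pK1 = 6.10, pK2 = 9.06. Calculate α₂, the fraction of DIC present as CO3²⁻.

α₂ = 1 / (1 + [H⁺]/K2 + [H⁺]²/(K1K2)) = 1 / (1 + 10^+0.87 + 10^-1.22)
   = 1 / (1 + 7.4131 + 0.060256) = 1/8.4734 = 0.1180

α₂ = 0.118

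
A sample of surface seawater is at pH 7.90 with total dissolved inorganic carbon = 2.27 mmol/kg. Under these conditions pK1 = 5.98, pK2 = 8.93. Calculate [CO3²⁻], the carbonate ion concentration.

α₂ = 1 / (1 + [H⁺]/K2 + [H⁺]²/(K1K2)) = 1 / (1 + 10^+1.03 + 10^-0.89)
   = 1 / (1 + 10.715 + 0.12882) = 1/11.844 = 0.08443
[CO3²⁻] = α₂ × DIC = 0.08443 × 2.27 = 0.192 mmol/kg

[CO3²⁻] = 0.192 mmol/kg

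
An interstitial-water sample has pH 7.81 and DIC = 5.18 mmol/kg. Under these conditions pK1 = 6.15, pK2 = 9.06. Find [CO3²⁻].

α₂ = 1 / (1 + [H⁺]/K2 + [H⁺]²/(K1K2)) = 1 / (1 + 10^+1.25 + 10^-0.41)
   = 1 / (1 + 17.783 + 0.38905) = 1/19.172 = 0.05216
[CO3²⁻] = α₂ × DIC = 0.05216 × 5.18 = 0.270 mmol/kg

[CO3²⁻] = 0.270 mmol/kg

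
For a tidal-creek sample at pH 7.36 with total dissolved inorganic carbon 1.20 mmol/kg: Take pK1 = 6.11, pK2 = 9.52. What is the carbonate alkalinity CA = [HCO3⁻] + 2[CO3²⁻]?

CA = [HCO3⁻] + 2[CO3²⁻] = (α₁ + 2α₂)·DIC
At pH 7.36: [H⁺]/K1 = 10^-1.25 = 0.056234, K2/[H⁺] = 10^-2.16 = 0.0069183
α₁ = 1/(1 + 0.056234 + 0.0069183) = 1/1.0632 = 0.9406; α₂ = α₁·K2/[H⁺] = 0.006507
α₁ + 2α₂ = 0.9536
CA = 0.9536 × 1.20 = 1.14 mmol/kg

CA = 1.14 mmol/kg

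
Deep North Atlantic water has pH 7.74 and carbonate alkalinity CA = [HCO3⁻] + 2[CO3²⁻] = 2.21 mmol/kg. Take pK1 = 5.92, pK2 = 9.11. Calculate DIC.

DIC = 2.15 mmol/kg

CA = [HCO3⁻] + 2[CO3²⁻] = (α₁ + 2α₂)·DIC
At pH 7.74: [H⁺]/K1 = 10^-1.82 = 0.015136, K2/[H⁺] = 10^-1.37 = 0.042658
α₁ = 1/(1 + 0.015136 + 0.042658) = 1/1.0578 = 0.9454; α₂ = α₁·K2/[H⁺] = 0.04033
α₁ + 2α₂ = 1.0260
DIC = CA / (α₁ + 2α₂) = 2.21 / 1.0260 = 2.15 mmol/kg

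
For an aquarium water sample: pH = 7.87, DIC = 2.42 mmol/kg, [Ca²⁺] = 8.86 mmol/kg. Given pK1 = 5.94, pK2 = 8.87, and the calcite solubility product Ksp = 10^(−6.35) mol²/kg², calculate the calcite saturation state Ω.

Ω = 4.32

α₂ = 1 / (1 + [H⁺]/K2 + [H⁺]²/(K1K2)) = 1 / (1 + 10^+1.00 + 10^-0.93)
   = 1 / (1 + 10.000 + 0.11749) = 1/11.117 = 0.08995
[CO3²⁻] = α₂ × DIC = 0.08995 × 2.42 = 0.2177 mmol/kg
Ksp = 10^(−6.35) = 4.467×10^-7
Ω = [Ca²⁺][CO3²⁻]/Ksp = (8.86×10^-3)(2.177×10^-4) / 4.467×10^-7 = 4.32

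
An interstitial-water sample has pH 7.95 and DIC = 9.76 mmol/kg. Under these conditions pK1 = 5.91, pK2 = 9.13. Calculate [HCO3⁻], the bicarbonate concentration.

[HCO3⁻] = 9.08 mmol/kg

α₁ = 1 / (1 + [H⁺]/K1 + K2/[H⁺]) = 1 / (1 + 10^-2.04 + 10^-1.18)
   = 1 / (1 + 0.0091201 + 0.066069) = 1/1.0752 = 0.9301
[HCO3⁻] = α₁ × DIC = 0.9301 × 9.76 = 9.08 mmol/kg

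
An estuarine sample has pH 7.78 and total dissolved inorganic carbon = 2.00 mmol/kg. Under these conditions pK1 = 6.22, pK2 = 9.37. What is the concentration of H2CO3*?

α₀ = 1 / (1 + K1/[H⁺] + K1K2/[H⁺]²) = 1 / (1 + 10^+1.56 + 10^-0.03)
   = 1 / (1 + 36.308 + 0.93325) = 1/38.241 = 0.02615
[CO2*] = α₀ × DIC = 0.02615 × 2.00 = 0.0523 mmol/kg

[CO2*] = 0.0523 mmol/kg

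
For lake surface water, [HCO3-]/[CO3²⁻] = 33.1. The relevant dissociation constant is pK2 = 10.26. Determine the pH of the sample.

From K2 = [H⁺][CO3²⁻]/[HCO3-]:  pH = pK2 − log₁₀([HCO3-]/[CO3²⁻])
log₁₀(33.1) = +1.520
pH = 10.26 − (+1.520) = 8.74

pH = 8.74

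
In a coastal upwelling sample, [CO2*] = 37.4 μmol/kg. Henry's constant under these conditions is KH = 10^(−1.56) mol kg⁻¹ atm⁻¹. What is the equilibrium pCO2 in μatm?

pCO2 = 1360 μatm

KH = 10^(−1.56) = 2.754×10^-2 mol kg⁻¹ atm⁻¹
pCO2 = [CO2*]/KH = 37.4×10^-6 / 2.754×10^-2 = 1.36×10^-3 atm = 1360 μatm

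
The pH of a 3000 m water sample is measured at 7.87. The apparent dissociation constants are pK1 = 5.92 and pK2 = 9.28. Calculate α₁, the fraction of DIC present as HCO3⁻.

α₁ = 0.952

α₁ = 1 / (1 + [H⁺]/K1 + K2/[H⁺]) = 1 / (1 + 10^-1.95 + 10^-1.41)
   = 1 / (1 + 0.011220 + 0.038905) = 1/1.0501 = 0.9523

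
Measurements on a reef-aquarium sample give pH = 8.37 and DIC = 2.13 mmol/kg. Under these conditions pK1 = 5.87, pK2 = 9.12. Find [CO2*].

α₀ = 1 / (1 + K1/[H⁺] + K1K2/[H⁺]²) = 1 / (1 + 10^+2.50 + 10^+1.75)
   = 1 / (1 + 316.23 + 56.234) = 1/373.46 = 0.002678
[CO2*] = α₀ × DIC = 0.002678 × 2.13 = 0.00570 mmol/kg = 5.70 μmol/kg

[CO2*] = 5.70 μmol/kg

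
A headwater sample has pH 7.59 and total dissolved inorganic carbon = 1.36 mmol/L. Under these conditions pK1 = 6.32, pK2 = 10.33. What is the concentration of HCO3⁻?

[HCO3⁻] = 1.29 mmol/L

α₁ = 1 / (1 + [H⁺]/K1 + K2/[H⁺]) = 1 / (1 + 10^-1.27 + 10^-2.74)
   = 1 / (1 + 0.053703 + 0.0018197) = 1/1.0555 = 0.9474
[HCO3⁻] = α₁ × DIC = 0.9474 × 1.36 = 1.29 mmol/L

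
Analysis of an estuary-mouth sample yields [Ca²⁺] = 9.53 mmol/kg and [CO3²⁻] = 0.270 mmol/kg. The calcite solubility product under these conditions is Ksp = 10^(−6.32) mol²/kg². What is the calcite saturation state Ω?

Ω = 5.38

Ksp = 10^(−6.32) = 4.786×10^-7
Ω = [Ca²⁺][CO3²⁻]/Ksp = (9.53×10^-3)(0.270×10^-3) / 4.786×10^-7 = 5.38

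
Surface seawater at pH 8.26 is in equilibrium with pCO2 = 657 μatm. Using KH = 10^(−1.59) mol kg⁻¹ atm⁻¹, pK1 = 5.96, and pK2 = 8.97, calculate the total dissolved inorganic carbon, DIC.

[CO2*] = KH · pCO2 = 10^(−1.59) × 657×10^-6 = 1.689×10^-5 mol/kg
α₀ = 1/(1 + K1/[H⁺] + K1K2/[H⁺]²) = 1/(1 + 10^+2.30 + 10^+1.59) = 0.004177
DIC = [CO2*]/α₀ = 1.689×10^-5 / 0.004177 = 4.04 mmol/kg

DIC = 4.04 mmol/kg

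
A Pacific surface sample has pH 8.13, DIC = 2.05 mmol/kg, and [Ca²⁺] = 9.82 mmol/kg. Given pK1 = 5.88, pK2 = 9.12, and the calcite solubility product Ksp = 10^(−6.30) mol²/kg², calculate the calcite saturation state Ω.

α₂ = 1 / (1 + [H⁺]/K2 + [H⁺]²/(K1K2)) = 1 / (1 + 10^+0.99 + 10^-1.26)
   = 1 / (1 + 9.7724 + 0.054954) = 1/10.827 = 0.09236
[CO3²⁻] = α₂ × DIC = 0.09236 × 2.05 = 0.1893 mmol/kg
Ksp = 10^(−6.30) = 5.012×10^-7
Ω = [Ca²⁺][CO3²⁻]/Ksp = (9.82×10^-3)(1.893×10^-4) / 5.012×10^-7 = 3.71

Ω = 3.71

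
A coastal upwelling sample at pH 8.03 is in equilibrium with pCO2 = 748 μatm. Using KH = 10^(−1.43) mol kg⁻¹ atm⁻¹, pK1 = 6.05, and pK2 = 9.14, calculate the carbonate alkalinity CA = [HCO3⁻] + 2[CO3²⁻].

[CO2*] = KH · pCO2 = 10^(−1.43) × 748×10^-6 = 2.779×10^-5 mol/kg
α₀ = 1/(1 + K1/[H⁺] + K1K2/[H⁺]²) = 1/(1 + 10^+1.98 + 10^+0.87) = 0.009623
DIC = [CO2*]/α₀ = 2.779×10^-5 / 0.009623 = 2.888 mmol/kg
CA = (α₁ + 2α₂)·DIC = (0.9190 + 2×0.07134) × 2.888 = 3.07 mmol/kg

CA = 3.07 mmol/kg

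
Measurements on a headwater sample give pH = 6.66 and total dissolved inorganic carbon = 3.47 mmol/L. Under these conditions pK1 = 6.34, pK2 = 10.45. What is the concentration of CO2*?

[CO2*] = 1.12 mmol/L

α₀ = 1 / (1 + K1/[H⁺] + K1K2/[H⁺]²) = 1 / (1 + 10^+0.32 + 10^-3.47)
   = 1 / (1 + 2.0893 + 0.00033884) = 1/3.0896 = 0.3237
[CO2*] = α₀ × DIC = 0.3237 × 3.47 = 1.12 mmol/L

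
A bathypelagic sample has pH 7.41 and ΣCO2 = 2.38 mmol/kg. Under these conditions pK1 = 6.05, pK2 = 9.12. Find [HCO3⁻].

[HCO3⁻] = 2.24 mmol/kg

α₁ = 1 / (1 + [H⁺]/K1 + K2/[H⁺]) = 1 / (1 + 10^-1.36 + 10^-1.71)
   = 1 / (1 + 0.043652 + 0.019498) = 1/1.0632 = 0.9406
[HCO3⁻] = α₁ × DIC = 0.9406 × 2.38 = 2.24 mmol/kg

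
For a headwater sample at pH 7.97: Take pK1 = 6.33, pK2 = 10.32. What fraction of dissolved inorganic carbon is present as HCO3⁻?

α₁ = 0.973

α₁ = 1 / (1 + [H⁺]/K1 + K2/[H⁺]) = 1 / (1 + 10^-1.64 + 10^-2.35)
   = 1 / (1 + 0.022909 + 0.0044668) = 1/1.0274 = 0.9734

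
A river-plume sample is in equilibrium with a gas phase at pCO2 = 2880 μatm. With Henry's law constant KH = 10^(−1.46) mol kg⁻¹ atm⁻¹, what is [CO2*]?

KH = 10^(−1.46) = 3.467×10^-2 mol kg⁻¹ atm⁻¹
[CO2*] = KH · pCO2 = 3.467×10^-2 × 2880×10^-6 atm = 9.99×10^-5 mol/kg

[CO2*] = 99.9 μmol/kg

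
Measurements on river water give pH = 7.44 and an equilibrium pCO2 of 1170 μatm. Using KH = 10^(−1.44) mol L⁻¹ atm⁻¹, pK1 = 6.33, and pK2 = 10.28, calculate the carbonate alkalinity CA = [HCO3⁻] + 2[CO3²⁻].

CA = 0.549 mmol/L

[CO2*] = KH · pCO2 = 10^(−1.44) × 1170×10^-6 = 4.248×10^-5 mol/L
α₀ = 1/(1 + K1/[H⁺] + K1K2/[H⁺]²) = 1/(1 + 10^+1.11 + 10^-1.73) = 0.07194
DIC = [CO2*]/α₀ = 4.248×10^-5 / 0.07194 = 0.5905 mmol/L
CA = (α₁ + 2α₂)·DIC = (0.9267 + 2×0.001340) × 0.5905 = 0.549 mmol/L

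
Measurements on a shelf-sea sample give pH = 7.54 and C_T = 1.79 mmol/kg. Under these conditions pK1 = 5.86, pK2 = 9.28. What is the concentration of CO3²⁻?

[CO3²⁻] = 0.0313 mmol/kg

α₂ = 1 / (1 + [H⁺]/K2 + [H⁺]²/(K1K2)) = 1 / (1 + 10^+1.74 + 10^+0.06)
   = 1 / (1 + 54.954 + 1.1482) = 1/57.102 = 0.01751
[CO3²⁻] = α₂ × DIC = 0.01751 × 1.79 = 0.0313 mmol/kg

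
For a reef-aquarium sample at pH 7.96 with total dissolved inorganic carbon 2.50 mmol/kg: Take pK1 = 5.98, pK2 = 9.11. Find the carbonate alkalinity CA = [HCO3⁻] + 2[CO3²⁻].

CA = 2.64 mmol/kg

CA = [HCO3⁻] + 2[CO3²⁻] = (α₁ + 2α₂)·DIC
At pH 7.96: [H⁺]/K1 = 10^-1.98 = 0.010471, K2/[H⁺] = 10^-1.15 = 0.070795
α₁ = 1/(1 + 0.010471 + 0.070795) = 1/1.0813 = 0.9248; α₂ = α₁·K2/[H⁺] = 0.06547
α₁ + 2α₂ = 1.0558
CA = 1.0558 × 2.50 = 2.64 mmol/kg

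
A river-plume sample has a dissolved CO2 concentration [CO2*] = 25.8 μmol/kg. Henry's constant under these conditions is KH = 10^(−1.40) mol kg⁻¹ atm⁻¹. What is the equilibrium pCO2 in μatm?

KH = 10^(−1.40) = 3.981×10^-2 mol kg⁻¹ atm⁻¹
pCO2 = [CO2*]/KH = 25.8×10^-6 / 3.981×10^-2 = 6.48×10^-4 atm = 648 μatm

pCO2 = 648 μatm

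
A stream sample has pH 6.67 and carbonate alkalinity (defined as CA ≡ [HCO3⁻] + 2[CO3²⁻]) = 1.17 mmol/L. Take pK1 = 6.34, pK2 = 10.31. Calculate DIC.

DIC = 1.72 mmol/L

CA = [HCO3⁻] + 2[CO3²⁻] = (α₁ + 2α₂)·DIC
At pH 6.67: [H⁺]/K1 = 10^-0.33 = 0.46774, K2/[H⁺] = 10^-3.64 = 0.00022909
α₁ = 1/(1 + 0.46774 + 0.00022909) = 1/1.4680 = 0.6812; α₂ = α₁·K2/[H⁺] = 0.0001561
α₁ + 2α₂ = 0.6815
DIC = CA / (α₁ + 2α₂) = 1.17 / 0.6815 = 1.72 mmol/L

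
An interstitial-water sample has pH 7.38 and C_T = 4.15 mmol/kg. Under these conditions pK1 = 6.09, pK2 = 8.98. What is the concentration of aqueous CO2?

α₀ = 1 / (1 + K1/[H⁺] + K1K2/[H⁺]²) = 1 / (1 + 10^+1.29 + 10^-0.31)
   = 1 / (1 + 19.498 + 0.48978) = 1/20.988 = 0.04765
[CO2*] = α₀ × DIC = 0.04765 × 4.15 = 0.198 mmol/kg

[CO2*] = 0.198 mmol/kg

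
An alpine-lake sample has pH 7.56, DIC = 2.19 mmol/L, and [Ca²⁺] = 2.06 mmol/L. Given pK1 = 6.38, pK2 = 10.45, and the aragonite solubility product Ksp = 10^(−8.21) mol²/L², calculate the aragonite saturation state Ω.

α₂ = 1 / (1 + [H⁺]/K2 + [H⁺]²/(K1K2)) = 1 / (1 + 10^+2.89 + 10^+1.71)
   = 1 / (1 + 776.25 + 51.286) = 1/828.53 = 0.001207
[CO3²⁻] = α₂ × DIC = 0.001207 × 2.19 = 0.002643 mmol/L = 2.643 μmol/L
Ksp = 10^(−8.21) = 6.166×10^-9
Ω = [Ca²⁺][CO3²⁻]/Ksp = (2.06×10^-3)(2.643×10^-6) / 6.166×10^-9 = 0.883

Ω = 0.883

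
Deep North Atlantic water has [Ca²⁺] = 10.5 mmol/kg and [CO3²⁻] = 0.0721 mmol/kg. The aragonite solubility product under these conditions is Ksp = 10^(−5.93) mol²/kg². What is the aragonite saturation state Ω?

Ω = 0.644

Ksp = 10^(−5.93) = 1.175×10^-6
Ω = [Ca²⁺][CO3²⁻]/Ksp = (10.5×10^-3)(0.0721×10^-3) / 1.175×10^-6 = 0.644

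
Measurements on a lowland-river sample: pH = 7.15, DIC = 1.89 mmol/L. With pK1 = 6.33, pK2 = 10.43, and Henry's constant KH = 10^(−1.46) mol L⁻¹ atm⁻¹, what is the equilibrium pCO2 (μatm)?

α₀ = 1 / (1 + K1/[H⁺] + K1K2/[H⁺]²) = 1 / (1 + 10^+0.82 + 10^-2.46)
   = 1 / (1 + 6.6069 + 0.0034674) = 1/7.6104 = 0.1314
[CO2*] = α₀ × DIC = 0.1314 × 1.89 = 0.2483 mmol/L
pCO2 = [CO2*]/KH = 2.483×10^-4 / 3.467×10^-2 = 7160 μatm

pCO2 = 7160 μatm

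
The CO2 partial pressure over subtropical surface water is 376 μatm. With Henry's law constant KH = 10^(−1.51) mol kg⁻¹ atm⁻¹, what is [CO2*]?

KH = 10^(−1.51) = 3.090×10^-2 mol kg⁻¹ atm⁻¹
[CO2*] = KH · pCO2 = 3.090×10^-2 × 376×10^-6 atm = 1.16×10^-5 mol/kg

[CO2*] = 11.6 μmol/kg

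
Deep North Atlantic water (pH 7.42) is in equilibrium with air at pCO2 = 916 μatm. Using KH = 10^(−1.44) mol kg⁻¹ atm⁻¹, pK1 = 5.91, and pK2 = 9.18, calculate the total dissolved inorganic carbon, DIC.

DIC = 1.13 mmol/kg

[CO2*] = KH · pCO2 = 10^(−1.44) × 916×10^-6 = 3.326×10^-5 mol/kg
α₀ = 1/(1 + K1/[H⁺] + K1K2/[H⁺]²) = 1/(1 + 10^+1.51 + 10^-0.25) = 0.02948
DIC = [CO2*]/α₀ = 3.326×10^-5 / 0.02948 = 1.13 mmol/kg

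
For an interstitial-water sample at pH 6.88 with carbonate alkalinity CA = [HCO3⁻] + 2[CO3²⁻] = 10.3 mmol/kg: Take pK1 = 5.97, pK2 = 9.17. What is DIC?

CA = [HCO3⁻] + 2[CO3²⁻] = (α₁ + 2α₂)·DIC
At pH 6.88: [H⁺]/K1 = 10^-0.91 = 0.12303, K2/[H⁺] = 10^-2.29 = 0.0051286
α₁ = 1/(1 + 0.12303 + 0.0051286) = 1/1.1282 = 0.8864; α₂ = α₁·K2/[H⁺] = 0.004546
α₁ + 2α₂ = 0.8955
DIC = CA / (α₁ + 2α₂) = 10.3 / 0.8955 = 11.5 mmol/kg

DIC = 11.5 mmol/kg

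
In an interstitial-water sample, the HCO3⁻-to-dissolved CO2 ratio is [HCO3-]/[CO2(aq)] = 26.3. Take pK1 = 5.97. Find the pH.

pH = 7.39

From K1 = [H⁺][HCO3-]/[CO2(aq)]:  pH = pK1 + log₁₀([HCO3-]/[CO2(aq)])
log₁₀(26.3) = +1.420
pH = 5.97 + (+1.420) = 7.39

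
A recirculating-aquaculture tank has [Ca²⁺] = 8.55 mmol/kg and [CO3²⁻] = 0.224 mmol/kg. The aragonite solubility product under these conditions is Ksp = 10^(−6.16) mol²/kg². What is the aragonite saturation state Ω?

Ksp = 10^(−6.16) = 6.918×10^-7
Ω = [Ca²⁺][CO3²⁻]/Ksp = (8.55×10^-3)(0.224×10^-3) / 6.918×10^-7 = 2.77

Ω = 2.77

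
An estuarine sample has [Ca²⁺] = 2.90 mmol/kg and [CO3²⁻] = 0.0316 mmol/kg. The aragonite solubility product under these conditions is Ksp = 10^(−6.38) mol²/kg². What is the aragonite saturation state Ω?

Ksp = 10^(−6.38) = 4.169×10^-7
Ω = [Ca²⁺][CO3²⁻]/Ksp = (2.90×10^-3)(0.0316×10^-3) / 4.169×10^-7 = 0.220

Ω = 0.220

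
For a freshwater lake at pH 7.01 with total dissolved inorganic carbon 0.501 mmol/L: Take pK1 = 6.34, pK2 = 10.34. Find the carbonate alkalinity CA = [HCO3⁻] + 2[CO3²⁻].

CA = [HCO3⁻] + 2[CO3²⁻] = (α₁ + 2α₂)·DIC
At pH 7.01: [H⁺]/K1 = 10^-0.67 = 0.21380, K2/[H⁺] = 10^-3.33 = 0.00046774
α₁ = 1/(1 + 0.21380 + 0.00046774) = 1/1.2143 = 0.8235; α₂ = α₁·K2/[H⁺] = 0.0003852
α₁ + 2α₂ = 0.8243
CA = 0.8243 × 0.501 = 0.413 mmol/L

CA = 0.413 mmol/L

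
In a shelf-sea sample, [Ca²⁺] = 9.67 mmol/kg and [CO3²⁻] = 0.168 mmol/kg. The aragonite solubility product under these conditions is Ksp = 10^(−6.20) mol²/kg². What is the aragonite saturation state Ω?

Ksp = 10^(−6.20) = 6.310×10^-7
Ω = [Ca²⁺][CO3²⁻]/Ksp = (9.67×10^-3)(0.168×10^-3) / 6.310×10^-7 = 2.57

Ω = 2.57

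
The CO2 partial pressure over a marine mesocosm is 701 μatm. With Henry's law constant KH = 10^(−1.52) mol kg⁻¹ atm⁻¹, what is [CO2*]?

[CO2*] = 21.2 μmol/kg

KH = 10^(−1.52) = 3.020×10^-2 mol kg⁻¹ atm⁻¹
[CO2*] = KH · pCO2 = 3.020×10^-2 × 701×10^-6 atm = 2.12×10^-5 mol/kg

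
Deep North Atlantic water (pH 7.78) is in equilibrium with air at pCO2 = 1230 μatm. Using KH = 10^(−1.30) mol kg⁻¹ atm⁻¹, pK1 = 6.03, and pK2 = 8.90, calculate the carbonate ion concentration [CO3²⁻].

[CO3²⁻] = 0.263 mmol/kg

[CO2*] = KH · pCO2 = 10^(−1.30) × 1230×10^-6 = 6.165×10^-5 mol/kg
α₀ = 1/(1 + K1/[H⁺] + K1K2/[H⁺]²) = 1/(1 + 10^+1.75 + 10^+0.63) = 0.01626
DIC = [CO2*]/α₀ = 6.165×10^-5 / 0.01626 = 3.791 mmol/kg
[CO3²⁻] = α₂·DIC; α₂ = 0.06936, so [CO3²⁻] = 0.06936 × 3.791 = 0.263 mmol/kg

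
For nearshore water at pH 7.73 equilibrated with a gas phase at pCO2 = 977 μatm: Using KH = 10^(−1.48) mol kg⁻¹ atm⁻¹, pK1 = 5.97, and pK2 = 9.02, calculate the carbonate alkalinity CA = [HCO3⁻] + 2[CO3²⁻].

[CO2*] = KH · pCO2 = 10^(−1.48) × 977×10^-6 = 3.235×10^-5 mol/kg
α₀ = 1/(1 + K1/[H⁺] + K1K2/[H⁺]²) = 1/(1 + 10^+1.76 + 10^+0.47) = 0.01626
DIC = [CO2*]/α₀ = 3.235×10^-5 / 0.01626 = 1.989 mmol/kg
CA = (α₁ + 2α₂)·DIC = (0.9357 + 2×0.04799) × 1.989 = 2.05 mmol/kg

CA = 2.05 mmol/kg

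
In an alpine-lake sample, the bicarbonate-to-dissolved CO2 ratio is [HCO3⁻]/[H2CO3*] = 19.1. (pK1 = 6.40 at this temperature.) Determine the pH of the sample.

From K1 = [H⁺][HCO3⁻]/[H2CO3*]:  pH = pK1 + log₁₀([HCO3⁻]/[H2CO3*])
log₁₀(19.1) = +1.281
pH = 6.40 + (+1.281) = 7.68

pH = 7.68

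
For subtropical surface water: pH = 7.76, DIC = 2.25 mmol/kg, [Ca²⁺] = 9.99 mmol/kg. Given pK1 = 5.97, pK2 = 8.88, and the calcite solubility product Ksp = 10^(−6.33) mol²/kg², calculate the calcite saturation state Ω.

α₂ = 1 / (1 + [H⁺]/K2 + [H⁺]²/(K1K2)) = 1 / (1 + 10^+1.12 + 10^-0.67)
   = 1 / (1 + 13.183 + 0.21380) = 1/14.396 = 0.06946
[CO3²⁻] = α₂ × DIC = 0.06946 × 2.25 = 0.1563 mmol/kg
Ksp = 10^(−6.33) = 4.677×10^-7
Ω = [Ca²⁺][CO3²⁻]/Ksp = (9.99×10^-3)(1.563×10^-4) / 4.677×10^-7 = 3.34

Ω = 3.34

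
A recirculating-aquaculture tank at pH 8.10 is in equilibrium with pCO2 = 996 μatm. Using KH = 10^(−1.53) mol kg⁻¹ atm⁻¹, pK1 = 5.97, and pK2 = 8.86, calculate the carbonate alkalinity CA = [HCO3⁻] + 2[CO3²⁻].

[CO2*] = KH · pCO2 = 10^(−1.53) × 996×10^-6 = 2.939×10^-5 mol/kg
α₀ = 1/(1 + K1/[H⁺] + K1K2/[H⁺]²) = 1/(1 + 10^+2.13 + 10^+1.37) = 0.006276
DIC = [CO2*]/α₀ = 2.939×10^-5 / 0.006276 = 4.684 mmol/kg
CA = (α₁ + 2α₂)·DIC = (0.8466 + 2×0.1471) × 4.684 = 5.34 mmol/kg

CA = 5.34 mmol/kg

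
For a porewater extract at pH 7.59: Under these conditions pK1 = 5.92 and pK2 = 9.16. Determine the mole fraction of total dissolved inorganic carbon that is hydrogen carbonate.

α₁ = 0.954

α₁ = 1 / (1 + [H⁺]/K1 + K2/[H⁺]) = 1 / (1 + 10^-1.67 + 10^-1.57)
   = 1 / (1 + 0.021380 + 0.026915) = 1/1.0483 = 0.9539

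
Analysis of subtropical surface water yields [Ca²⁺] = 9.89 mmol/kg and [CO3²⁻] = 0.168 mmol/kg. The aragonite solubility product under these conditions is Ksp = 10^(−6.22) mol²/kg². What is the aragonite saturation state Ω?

Ω = 2.76

Ksp = 10^(−6.22) = 6.026×10^-7
Ω = [Ca²⁺][CO3²⁻]/Ksp = (9.89×10^-3)(0.168×10^-3) / 6.026×10^-7 = 2.76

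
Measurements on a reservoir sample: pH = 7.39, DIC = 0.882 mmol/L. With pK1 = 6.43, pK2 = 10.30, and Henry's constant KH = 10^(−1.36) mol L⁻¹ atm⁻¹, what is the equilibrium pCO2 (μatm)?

pCO2 = 1990 μatm

α₀ = 1 / (1 + K1/[H⁺] + K1K2/[H⁺]²) = 1 / (1 + 10^+0.96 + 10^-1.95)
   = 1 / (1 + 9.1201 + 0.011220) = 1/10.131 = 0.09870
[CO2*] = α₀ × DIC = 0.09870 × 0.882 = 0.08706 mmol/L
pCO2 = [CO2*]/KH = 8.706×10^-5 / 4.365×10^-2 = 1990 μatm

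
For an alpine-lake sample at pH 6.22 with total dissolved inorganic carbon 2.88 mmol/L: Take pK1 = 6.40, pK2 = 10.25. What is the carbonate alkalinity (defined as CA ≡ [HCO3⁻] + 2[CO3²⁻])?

CA = [HCO3⁻] + 2[CO3²⁻] = (α₁ + 2α₂)·DIC
At pH 6.22: [H⁺]/K1 = 10^0.18 = 1.5136, K2/[H⁺] = 10^-4.03 = 9.3325×10^-5
α₁ = 1/(1 + 1.5136 + 9.3325×10^-5) = 1/2.5137 = 0.3978; α₂ = α₁·K2/[H⁺] = 3.713×10^-5
α₁ + 2α₂ = 0.3979
CA = 0.3979 × 2.88 = 1.15 mmol/L

CA = 1.15 mmol/L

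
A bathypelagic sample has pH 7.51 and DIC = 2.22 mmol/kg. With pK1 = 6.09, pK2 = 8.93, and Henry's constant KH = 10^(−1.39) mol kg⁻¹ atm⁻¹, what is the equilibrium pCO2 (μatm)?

α₀ = 1 / (1 + K1/[H⁺] + K1K2/[H⁺]²) = 1 / (1 + 10^+1.42 + 10^+0.00)
   = 1 / (1 + 26.303 + 1.0000) = 1/28.303 = 0.03533
[CO2*] = α₀ × DIC = 0.03533 × 2.22 = 0.07844 mmol/kg
pCO2 = [CO2*]/KH = 7.844×10^-5 / 4.074×10^-2 = 1930 μatm

pCO2 = 1930 μatm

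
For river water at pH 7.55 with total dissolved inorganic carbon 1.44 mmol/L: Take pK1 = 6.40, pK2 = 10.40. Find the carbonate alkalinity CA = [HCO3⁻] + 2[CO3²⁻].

CA = 1.35 mmol/L

CA = [HCO3⁻] + 2[CO3²⁻] = (α₁ + 2α₂)·DIC
At pH 7.55: [H⁺]/K1 = 10^-1.15 = 0.070795, K2/[H⁺] = 10^-2.85 = 0.0014125
α₁ = 1/(1 + 0.070795 + 0.0014125) = 1/1.0722 = 0.9327; α₂ = α₁·K2/[H⁺] = 0.001317
α₁ + 2α₂ = 0.9353
CA = 0.9353 × 1.44 = 1.35 mmol/L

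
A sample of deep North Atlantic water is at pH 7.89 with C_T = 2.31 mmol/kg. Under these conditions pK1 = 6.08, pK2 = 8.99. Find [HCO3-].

α₁ = 1 / (1 + [H⁺]/K1 + K2/[H⁺]) = 1 / (1 + 10^-1.81 + 10^-1.10)
   = 1 / (1 + 0.015488 + 0.079433) = 1/1.0949 = 0.9133
[HCO3⁻] = α₁ × DIC = 0.9133 × 2.31 = 2.11 mmol/kg

[HCO3⁻] = 2.11 mmol/kg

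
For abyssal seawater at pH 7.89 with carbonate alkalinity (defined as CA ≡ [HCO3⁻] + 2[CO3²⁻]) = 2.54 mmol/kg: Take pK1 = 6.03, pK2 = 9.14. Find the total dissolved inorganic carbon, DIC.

DIC = 2.44 mmol/kg

CA = [HCO3⁻] + 2[CO3²⁻] = (α₁ + 2α₂)·DIC
At pH 7.89: [H⁺]/K1 = 10^-1.86 = 0.013804, K2/[H⁺] = 10^-1.25 = 0.056234
α₁ = 1/(1 + 0.013804 + 0.056234) = 1/1.0700 = 0.9345; α₂ = α₁·K2/[H⁺] = 0.05255
α₁ + 2α₂ = 1.0397
DIC = CA / (α₁ + 2α₂) = 2.54 / 1.0397 = 2.44 mmol/kg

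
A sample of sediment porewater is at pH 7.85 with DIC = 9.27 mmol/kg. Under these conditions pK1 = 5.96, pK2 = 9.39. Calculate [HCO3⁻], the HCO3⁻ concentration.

[HCO3⁻] = 8.90 mmol/kg

α₁ = 1 / (1 + [H⁺]/K1 + K2/[H⁺]) = 1 / (1 + 10^-1.89 + 10^-1.54)
   = 1 / (1 + 0.012882 + 0.028840) = 1/1.0417 = 0.9599
[HCO3⁻] = α₁ × DIC = 0.9599 × 9.27 = 8.90 mmol/kg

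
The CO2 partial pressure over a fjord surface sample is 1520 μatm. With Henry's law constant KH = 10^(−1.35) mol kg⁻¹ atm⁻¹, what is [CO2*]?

KH = 10^(−1.35) = 4.467×10^-2 mol kg⁻¹ atm⁻¹
[CO2*] = KH · pCO2 = 4.467×10^-2 × 1520×10^-6 atm = 6.79×10^-5 mol/kg

[CO2*] = 67.9 μmol/kg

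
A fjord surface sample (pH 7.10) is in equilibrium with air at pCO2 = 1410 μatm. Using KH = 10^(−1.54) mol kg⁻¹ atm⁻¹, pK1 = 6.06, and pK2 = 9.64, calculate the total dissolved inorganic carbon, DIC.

DIC = 0.488 mmol/kg

[CO2*] = KH · pCO2 = 10^(−1.54) × 1410×10^-6 = 4.066×10^-5 mol/kg
α₀ = 1/(1 + K1/[H⁺] + K1K2/[H⁺]²) = 1/(1 + 10^+1.04 + 10^-1.50) = 0.08336
DIC = [CO2*]/α₀ = 4.066×10^-5 / 0.08336 = 0.488 mmol/kg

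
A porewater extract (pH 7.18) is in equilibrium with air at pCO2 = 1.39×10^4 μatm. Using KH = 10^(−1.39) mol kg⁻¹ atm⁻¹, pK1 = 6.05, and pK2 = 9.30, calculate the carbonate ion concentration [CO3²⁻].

[CO2*] = KH · pCO2 = 10^(−1.39) × 1.39×10^4×10^-6 = 5.663×10^-4 mol/kg
α₀ = 1/(1 + K1/[H⁺] + K1K2/[H⁺]²) = 1/(1 + 10^+1.13 + 10^-0.99) = 0.06853
DIC = [CO2*]/α₀ = 5.663×10^-4 / 0.06853 = 8.263 mmol/kg
[CO3²⁻] = α₂·DIC; α₂ = 0.007013, so [CO3²⁻] = 0.007013 × 8.263 = 0.0579 mmol/kg

[CO3²⁻] = 0.0579 mmol/kg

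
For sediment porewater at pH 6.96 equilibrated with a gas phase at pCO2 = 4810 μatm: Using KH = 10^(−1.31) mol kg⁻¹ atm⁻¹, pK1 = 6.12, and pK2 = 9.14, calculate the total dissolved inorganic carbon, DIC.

[CO2*] = KH · pCO2 = 10^(−1.31) × 4810×10^-6 = 2.356×10^-4 mol/kg
α₀ = 1/(1 + K1/[H⁺] + K1K2/[H⁺]²) = 1/(1 + 10^+0.84 + 10^-1.34) = 0.1256
DIC = [CO2*]/α₀ = 2.356×10^-4 / 0.1256 = 1.88 mmol/kg

DIC = 1.88 mmol/kg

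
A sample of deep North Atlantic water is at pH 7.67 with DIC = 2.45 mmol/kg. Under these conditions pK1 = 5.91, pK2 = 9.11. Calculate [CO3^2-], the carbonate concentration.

[CO3²⁻] = 0.0844 mmol/kg

α₂ = 1 / (1 + [H⁺]/K2 + [H⁺]²/(K1K2)) = 1 / (1 + 10^+1.44 + 10^-0.32)
   = 1 / (1 + 27.542 + 0.47863) = 1/29.021 = 0.03446
[CO3²⁻] = α₂ × DIC = 0.03446 × 2.45 = 0.0844 mmol/kg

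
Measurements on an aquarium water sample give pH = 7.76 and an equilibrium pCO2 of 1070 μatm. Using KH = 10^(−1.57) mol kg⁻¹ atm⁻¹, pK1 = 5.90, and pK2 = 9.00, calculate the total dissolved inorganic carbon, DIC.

[CO2*] = KH · pCO2 = 10^(−1.57) × 1070×10^-6 = 2.880×10^-5 mol/kg
α₀ = 1/(1 + K1/[H⁺] + K1K2/[H⁺]²) = 1/(1 + 10^+1.86 + 10^+0.62) = 0.01288
DIC = [CO2*]/α₀ = 2.880×10^-5 / 0.01288 = 2.24 mmol/kg

DIC = 2.24 mmol/kg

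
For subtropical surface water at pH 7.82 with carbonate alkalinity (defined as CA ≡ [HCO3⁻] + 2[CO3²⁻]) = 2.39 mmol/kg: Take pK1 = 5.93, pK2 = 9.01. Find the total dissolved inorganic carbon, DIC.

CA = [HCO3⁻] + 2[CO3²⁻] = (α₁ + 2α₂)·DIC
At pH 7.82: [H⁺]/K1 = 10^-1.89 = 0.012882, K2/[H⁺] = 10^-1.19 = 0.064565
α₁ = 1/(1 + 0.012882 + 0.064565) = 1/1.0774 = 0.9281; α₂ = α₁·K2/[H⁺] = 0.05992
α₁ + 2α₂ = 1.0480
DIC = CA / (α₁ + 2α₂) = 2.39 / 1.0480 = 2.28 mmol/kg

DIC = 2.28 mmol/kg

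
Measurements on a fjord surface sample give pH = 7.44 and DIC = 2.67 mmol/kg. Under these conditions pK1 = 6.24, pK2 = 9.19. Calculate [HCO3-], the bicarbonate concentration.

α₁ = 1 / (1 + [H⁺]/K1 + K2/[H⁺]) = 1 / (1 + 10^-1.20 + 10^-1.75)
   = 1 / (1 + 0.063096 + 0.017783) = 1/1.0809 = 0.9252
[HCO3⁻] = α₁ × DIC = 0.9252 × 2.67 = 2.47 mmol/kg

[HCO3⁻] = 2.47 mmol/kg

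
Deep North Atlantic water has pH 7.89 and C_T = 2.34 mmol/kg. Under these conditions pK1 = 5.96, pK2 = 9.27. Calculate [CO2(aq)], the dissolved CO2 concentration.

α₀ = 1 / (1 + K1/[H⁺] + K1K2/[H⁺]²) = 1 / (1 + 10^+1.93 + 10^+0.55)
   = 1 / (1 + 85.114 + 3.5481) = 1/89.662 = 0.01115
[CO2*] = α₀ × DIC = 0.01115 × 2.34 = 0.0261 mmol/kg

[CO2*] = 0.0261 mmol/kg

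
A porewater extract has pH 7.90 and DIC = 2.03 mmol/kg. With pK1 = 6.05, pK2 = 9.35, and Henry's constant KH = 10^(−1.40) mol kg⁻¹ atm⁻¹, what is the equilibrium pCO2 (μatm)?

pCO2 = 686 μatm

α₀ = 1 / (1 + K1/[H⁺] + K1K2/[H⁺]²) = 1 / (1 + 10^+1.85 + 10^+0.40)
   = 1 / (1 + 70.795 + 2.5119) = 1/74.306 = 0.01346
[CO2*] = α₀ × DIC = 0.01346 × 2.03 = 0.02732 mmol/kg
pCO2 = [CO2*]/KH = 2.732×10^-5 / 3.981×10^-2 = 686 μatm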